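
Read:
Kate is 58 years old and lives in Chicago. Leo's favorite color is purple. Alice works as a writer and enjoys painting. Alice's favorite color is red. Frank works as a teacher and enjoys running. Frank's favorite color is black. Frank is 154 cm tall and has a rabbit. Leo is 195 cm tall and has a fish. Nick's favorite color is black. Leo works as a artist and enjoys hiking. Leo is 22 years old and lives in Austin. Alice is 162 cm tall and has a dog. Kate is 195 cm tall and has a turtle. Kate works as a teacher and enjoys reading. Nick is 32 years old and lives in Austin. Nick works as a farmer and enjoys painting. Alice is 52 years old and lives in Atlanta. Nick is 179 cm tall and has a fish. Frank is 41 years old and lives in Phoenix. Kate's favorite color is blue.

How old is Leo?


Leo is 22 years old

22


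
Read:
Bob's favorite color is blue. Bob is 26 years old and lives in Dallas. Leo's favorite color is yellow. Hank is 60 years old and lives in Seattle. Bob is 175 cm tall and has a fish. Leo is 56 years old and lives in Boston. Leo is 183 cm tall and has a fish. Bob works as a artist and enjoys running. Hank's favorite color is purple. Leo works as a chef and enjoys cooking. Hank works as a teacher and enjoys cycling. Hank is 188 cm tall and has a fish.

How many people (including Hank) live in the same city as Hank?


Hank lives in Seattle. Count = 1

1


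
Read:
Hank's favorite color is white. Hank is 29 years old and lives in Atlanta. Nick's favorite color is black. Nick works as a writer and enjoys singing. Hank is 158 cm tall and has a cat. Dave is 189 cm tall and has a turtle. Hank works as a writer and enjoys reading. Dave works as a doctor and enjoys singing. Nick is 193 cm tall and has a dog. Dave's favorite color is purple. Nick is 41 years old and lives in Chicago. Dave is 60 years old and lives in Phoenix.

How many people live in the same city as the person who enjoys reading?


Person with hobby reading is Hank, city Atlanta. Count = 1

1


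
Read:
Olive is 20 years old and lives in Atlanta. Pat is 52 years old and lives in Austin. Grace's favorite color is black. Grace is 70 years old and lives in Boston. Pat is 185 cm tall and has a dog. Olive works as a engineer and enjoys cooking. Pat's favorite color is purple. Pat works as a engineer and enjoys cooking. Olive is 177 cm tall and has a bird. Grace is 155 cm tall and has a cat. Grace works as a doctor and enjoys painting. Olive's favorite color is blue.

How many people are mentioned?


People: Pat, Grace, Olive. Count = 3

3


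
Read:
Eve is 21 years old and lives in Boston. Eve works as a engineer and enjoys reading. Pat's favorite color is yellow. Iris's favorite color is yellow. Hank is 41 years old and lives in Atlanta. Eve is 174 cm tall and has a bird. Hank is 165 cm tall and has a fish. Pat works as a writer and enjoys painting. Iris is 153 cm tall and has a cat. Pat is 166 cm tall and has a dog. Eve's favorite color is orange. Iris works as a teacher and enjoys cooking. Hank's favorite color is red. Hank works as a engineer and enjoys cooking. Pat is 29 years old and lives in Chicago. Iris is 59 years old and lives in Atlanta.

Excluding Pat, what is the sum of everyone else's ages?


Sum (excluding Pat): 121

121


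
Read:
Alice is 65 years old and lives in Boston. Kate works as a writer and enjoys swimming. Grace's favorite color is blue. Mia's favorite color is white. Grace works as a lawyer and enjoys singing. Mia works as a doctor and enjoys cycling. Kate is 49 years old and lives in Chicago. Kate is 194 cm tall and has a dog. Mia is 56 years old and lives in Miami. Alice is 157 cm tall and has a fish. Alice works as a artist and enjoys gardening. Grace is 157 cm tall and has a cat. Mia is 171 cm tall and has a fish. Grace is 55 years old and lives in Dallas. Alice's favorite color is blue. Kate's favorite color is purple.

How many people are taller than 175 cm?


Taller than 175: 1

1


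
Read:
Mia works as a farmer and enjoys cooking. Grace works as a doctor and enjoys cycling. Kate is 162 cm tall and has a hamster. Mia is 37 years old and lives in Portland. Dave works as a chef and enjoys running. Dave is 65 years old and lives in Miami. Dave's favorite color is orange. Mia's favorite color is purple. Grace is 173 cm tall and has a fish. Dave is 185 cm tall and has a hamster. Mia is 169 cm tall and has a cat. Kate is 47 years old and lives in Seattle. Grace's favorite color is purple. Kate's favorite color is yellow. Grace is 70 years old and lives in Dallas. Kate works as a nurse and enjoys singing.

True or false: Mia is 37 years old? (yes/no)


Mia is actually 37. yes

yes


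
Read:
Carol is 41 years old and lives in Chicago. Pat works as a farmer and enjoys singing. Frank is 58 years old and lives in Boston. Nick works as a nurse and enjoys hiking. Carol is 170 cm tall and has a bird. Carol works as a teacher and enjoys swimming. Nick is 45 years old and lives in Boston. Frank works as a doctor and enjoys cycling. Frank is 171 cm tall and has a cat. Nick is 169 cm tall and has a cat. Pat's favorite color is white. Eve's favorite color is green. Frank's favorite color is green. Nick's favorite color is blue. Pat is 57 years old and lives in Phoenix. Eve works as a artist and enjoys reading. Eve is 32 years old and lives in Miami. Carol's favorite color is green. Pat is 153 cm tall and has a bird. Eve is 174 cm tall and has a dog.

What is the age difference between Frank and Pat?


|58 - 57| = 1

1


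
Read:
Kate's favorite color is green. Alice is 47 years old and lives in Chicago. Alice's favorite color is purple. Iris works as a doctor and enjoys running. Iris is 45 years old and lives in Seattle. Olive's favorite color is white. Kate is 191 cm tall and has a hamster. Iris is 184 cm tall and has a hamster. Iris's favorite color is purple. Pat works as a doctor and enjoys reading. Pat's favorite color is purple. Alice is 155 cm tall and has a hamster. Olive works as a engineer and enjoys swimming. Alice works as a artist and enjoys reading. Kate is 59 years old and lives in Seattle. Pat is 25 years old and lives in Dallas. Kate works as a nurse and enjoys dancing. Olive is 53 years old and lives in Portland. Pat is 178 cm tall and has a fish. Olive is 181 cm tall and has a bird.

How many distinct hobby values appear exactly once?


Unique hobby values: 3

3


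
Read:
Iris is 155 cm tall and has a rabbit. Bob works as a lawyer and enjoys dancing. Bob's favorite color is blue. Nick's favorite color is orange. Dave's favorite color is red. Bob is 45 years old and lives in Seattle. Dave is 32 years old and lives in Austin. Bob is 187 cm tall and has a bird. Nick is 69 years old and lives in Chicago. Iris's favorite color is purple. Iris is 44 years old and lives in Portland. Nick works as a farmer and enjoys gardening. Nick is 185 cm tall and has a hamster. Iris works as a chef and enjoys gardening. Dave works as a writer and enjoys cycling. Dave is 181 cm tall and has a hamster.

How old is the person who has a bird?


Person with bird is Bob, age 45

45


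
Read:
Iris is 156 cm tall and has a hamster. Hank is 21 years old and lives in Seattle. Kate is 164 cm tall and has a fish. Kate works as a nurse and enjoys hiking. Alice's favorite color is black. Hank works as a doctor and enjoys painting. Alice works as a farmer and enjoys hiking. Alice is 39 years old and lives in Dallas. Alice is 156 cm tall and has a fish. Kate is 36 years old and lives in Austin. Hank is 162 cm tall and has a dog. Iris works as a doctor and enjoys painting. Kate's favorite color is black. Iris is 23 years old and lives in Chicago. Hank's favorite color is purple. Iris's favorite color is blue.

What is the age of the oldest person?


Oldest: Alice at 39

39


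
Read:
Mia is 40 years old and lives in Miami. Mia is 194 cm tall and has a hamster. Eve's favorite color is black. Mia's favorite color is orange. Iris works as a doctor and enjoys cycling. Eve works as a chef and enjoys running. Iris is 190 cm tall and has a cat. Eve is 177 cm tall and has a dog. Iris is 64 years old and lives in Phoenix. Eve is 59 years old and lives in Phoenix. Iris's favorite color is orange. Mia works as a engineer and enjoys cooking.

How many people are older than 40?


Filter: 2

2


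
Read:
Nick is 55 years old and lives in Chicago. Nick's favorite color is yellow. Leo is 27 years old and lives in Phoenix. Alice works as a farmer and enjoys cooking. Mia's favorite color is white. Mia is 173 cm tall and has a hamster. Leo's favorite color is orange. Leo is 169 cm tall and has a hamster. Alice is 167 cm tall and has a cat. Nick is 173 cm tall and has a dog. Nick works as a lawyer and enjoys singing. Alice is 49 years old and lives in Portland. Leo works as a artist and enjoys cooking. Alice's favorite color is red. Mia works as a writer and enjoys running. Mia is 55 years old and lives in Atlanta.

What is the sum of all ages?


55+27+49+55 = 186

186


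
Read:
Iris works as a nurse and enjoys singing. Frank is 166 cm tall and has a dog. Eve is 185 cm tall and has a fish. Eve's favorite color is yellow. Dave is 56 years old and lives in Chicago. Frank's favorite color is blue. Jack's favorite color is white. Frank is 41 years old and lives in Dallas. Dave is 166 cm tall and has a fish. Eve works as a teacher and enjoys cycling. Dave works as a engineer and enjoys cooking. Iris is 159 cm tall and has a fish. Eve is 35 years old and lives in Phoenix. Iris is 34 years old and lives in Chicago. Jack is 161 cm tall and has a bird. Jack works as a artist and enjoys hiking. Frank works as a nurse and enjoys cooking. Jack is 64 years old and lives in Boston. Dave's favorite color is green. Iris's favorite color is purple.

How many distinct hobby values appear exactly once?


Unique hobby values: 3

3


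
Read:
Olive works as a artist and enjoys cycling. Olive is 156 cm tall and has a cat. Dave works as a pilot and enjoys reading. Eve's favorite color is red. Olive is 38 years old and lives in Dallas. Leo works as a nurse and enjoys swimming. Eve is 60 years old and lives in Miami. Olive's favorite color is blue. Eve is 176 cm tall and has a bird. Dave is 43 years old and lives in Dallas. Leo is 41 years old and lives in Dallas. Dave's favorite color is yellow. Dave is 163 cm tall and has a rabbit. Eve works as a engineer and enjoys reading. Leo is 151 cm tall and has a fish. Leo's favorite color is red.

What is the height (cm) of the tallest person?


Tallest: Eve at 176 cm

176


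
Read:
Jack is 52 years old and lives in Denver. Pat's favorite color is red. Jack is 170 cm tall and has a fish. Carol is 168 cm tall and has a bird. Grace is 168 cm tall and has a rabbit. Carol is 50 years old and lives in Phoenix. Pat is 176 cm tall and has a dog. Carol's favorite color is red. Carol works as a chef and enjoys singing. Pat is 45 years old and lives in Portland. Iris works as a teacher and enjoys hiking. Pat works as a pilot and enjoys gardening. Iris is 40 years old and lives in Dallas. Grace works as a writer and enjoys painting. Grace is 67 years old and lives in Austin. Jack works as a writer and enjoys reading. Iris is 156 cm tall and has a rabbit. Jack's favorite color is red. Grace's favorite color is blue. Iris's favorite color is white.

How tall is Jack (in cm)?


Jack is 170 cm tall

170


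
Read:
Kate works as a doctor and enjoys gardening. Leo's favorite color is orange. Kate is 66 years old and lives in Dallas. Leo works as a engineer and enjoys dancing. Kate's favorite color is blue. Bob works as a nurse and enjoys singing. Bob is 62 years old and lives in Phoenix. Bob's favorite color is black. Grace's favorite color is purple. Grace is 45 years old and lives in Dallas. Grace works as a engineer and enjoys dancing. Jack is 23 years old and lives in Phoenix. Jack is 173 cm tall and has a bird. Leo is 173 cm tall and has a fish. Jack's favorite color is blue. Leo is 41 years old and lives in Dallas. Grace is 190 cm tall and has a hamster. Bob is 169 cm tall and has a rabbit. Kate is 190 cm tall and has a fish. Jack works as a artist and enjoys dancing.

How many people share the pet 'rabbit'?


Count: 1

1


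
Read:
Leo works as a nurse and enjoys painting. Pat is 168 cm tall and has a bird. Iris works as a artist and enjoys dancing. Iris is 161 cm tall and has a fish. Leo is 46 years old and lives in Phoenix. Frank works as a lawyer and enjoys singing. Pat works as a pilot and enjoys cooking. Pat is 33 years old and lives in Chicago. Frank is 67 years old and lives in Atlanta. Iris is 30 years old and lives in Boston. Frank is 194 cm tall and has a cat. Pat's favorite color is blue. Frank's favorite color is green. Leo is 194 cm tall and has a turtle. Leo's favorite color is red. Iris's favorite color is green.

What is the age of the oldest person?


Oldest: Frank at 67

67


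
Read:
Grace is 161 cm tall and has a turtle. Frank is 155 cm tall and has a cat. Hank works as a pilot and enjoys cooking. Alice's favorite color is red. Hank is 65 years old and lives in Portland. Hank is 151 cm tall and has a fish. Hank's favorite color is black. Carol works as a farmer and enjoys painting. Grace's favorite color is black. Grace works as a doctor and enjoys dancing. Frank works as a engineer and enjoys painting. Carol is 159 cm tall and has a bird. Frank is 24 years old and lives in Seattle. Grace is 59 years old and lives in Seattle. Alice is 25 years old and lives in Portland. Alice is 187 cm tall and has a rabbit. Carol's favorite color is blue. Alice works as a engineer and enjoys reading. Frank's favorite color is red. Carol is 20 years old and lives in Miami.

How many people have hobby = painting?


Count: 2

2


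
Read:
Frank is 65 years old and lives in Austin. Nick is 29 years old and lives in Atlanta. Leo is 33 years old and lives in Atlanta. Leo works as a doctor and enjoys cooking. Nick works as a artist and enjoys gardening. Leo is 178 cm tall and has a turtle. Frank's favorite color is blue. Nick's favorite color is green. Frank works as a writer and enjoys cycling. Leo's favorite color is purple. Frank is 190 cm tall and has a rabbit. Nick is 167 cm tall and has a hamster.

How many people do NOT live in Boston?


Not in Boston: 3

3


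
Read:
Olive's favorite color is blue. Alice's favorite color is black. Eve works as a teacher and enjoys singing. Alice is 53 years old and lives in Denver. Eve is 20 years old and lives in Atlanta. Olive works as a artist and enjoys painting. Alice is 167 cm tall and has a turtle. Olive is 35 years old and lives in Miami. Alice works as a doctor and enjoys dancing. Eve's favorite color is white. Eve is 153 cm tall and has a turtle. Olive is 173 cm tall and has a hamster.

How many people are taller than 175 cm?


Taller than 175: 0

0


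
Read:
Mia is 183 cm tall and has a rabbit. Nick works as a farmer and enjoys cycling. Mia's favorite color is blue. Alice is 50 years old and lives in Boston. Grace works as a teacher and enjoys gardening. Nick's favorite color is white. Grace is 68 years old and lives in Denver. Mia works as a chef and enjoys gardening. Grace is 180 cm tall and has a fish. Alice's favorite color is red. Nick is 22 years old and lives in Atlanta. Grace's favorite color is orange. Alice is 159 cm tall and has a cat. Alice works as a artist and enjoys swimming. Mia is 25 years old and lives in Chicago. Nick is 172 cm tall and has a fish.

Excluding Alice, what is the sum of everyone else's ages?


Sum (excluding Alice): 115

115


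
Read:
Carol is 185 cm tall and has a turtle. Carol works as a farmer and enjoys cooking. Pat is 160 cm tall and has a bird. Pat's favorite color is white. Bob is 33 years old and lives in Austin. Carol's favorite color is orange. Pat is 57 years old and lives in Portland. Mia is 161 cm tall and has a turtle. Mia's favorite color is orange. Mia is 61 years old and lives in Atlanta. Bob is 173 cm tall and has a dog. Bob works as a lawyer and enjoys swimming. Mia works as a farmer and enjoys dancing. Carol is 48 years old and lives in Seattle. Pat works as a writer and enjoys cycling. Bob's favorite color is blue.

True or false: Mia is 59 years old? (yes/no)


Mia is actually 61. no

no


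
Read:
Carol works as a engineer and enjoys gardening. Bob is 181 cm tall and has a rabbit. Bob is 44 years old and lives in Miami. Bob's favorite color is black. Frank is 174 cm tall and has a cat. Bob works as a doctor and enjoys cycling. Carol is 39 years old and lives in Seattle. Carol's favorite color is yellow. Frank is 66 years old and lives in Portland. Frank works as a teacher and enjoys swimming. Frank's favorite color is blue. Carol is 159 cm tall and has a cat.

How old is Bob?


Bob is 44 years old

44


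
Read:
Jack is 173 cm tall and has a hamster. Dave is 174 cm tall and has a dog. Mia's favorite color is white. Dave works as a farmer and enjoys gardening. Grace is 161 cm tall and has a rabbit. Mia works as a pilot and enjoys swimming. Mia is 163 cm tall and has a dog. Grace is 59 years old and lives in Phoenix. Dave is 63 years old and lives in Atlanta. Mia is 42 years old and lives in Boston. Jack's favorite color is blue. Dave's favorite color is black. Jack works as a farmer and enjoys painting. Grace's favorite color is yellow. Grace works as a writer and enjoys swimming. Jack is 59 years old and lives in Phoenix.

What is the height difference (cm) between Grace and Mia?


|161 - 163| = 2

2


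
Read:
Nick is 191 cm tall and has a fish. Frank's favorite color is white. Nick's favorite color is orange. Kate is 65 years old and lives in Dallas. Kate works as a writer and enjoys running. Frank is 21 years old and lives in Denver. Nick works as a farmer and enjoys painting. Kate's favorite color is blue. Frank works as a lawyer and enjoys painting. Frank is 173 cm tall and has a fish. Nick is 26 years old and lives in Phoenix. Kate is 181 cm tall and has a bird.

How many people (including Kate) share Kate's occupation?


Kate is a writer. Count = 1

1


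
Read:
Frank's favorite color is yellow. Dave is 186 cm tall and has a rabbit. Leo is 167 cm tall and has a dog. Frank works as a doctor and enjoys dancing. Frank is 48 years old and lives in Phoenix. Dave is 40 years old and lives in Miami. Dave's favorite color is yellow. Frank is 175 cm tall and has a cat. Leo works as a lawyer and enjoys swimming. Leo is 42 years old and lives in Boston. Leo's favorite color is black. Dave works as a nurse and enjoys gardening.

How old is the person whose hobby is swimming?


Person with hobby=swimming is Leo, age 42

42


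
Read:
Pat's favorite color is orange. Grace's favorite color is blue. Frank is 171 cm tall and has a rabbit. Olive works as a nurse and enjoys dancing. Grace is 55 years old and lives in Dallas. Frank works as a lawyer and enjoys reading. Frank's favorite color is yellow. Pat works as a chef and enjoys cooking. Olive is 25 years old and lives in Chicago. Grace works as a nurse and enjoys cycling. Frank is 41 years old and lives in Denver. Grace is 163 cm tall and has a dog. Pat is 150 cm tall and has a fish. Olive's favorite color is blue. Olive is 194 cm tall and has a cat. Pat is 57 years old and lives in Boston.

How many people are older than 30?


Filter: 3

3


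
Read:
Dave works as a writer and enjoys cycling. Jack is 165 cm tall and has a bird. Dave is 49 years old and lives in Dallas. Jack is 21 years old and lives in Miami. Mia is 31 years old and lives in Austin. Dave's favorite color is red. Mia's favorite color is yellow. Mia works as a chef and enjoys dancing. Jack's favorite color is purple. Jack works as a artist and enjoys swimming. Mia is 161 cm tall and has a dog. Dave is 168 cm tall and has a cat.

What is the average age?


Sum=101, n=3, avg=33.67

33.67


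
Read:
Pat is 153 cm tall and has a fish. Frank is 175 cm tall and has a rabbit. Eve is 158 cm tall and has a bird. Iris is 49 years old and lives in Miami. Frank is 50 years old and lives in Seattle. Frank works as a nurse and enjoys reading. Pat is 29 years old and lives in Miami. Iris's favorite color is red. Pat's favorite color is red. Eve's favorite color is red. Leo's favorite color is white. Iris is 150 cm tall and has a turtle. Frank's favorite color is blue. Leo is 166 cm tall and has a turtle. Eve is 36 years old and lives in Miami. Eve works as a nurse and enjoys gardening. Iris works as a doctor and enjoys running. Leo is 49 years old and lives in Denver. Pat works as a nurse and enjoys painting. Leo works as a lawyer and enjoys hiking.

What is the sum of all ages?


49+29+50+36+49 = 213

213


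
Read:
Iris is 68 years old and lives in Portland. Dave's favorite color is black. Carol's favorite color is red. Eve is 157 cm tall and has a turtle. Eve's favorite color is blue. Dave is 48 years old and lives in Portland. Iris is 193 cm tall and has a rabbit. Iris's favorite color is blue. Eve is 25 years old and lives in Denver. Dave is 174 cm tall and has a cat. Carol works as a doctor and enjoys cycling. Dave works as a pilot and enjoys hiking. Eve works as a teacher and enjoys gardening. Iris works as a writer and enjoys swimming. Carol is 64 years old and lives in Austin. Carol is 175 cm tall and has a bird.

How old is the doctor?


The doctor is Carol, age 64

64


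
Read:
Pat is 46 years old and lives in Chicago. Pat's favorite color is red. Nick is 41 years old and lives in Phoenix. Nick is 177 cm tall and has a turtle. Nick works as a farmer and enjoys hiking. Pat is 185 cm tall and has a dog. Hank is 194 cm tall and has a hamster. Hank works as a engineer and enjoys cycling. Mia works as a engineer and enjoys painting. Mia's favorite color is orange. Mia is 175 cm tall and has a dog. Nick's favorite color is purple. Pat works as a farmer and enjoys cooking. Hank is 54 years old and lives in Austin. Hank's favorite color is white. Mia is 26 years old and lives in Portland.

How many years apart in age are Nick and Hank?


41 vs 54, diff = 13

13


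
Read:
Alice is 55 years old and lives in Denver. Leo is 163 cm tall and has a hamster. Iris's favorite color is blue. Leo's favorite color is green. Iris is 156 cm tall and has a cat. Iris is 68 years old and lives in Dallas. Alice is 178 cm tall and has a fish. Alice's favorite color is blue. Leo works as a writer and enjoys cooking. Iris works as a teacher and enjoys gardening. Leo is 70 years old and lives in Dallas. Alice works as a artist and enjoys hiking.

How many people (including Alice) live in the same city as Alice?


Alice lives in Denver. Count = 1

1


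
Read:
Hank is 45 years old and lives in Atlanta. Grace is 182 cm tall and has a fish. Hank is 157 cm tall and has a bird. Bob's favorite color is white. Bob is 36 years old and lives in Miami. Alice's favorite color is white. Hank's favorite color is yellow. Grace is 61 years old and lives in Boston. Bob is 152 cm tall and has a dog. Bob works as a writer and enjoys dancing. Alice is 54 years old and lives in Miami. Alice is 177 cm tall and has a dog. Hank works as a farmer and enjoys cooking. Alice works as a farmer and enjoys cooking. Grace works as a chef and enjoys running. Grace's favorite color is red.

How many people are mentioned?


People: Bob, Hank, Alice, Grace. Count = 4

4


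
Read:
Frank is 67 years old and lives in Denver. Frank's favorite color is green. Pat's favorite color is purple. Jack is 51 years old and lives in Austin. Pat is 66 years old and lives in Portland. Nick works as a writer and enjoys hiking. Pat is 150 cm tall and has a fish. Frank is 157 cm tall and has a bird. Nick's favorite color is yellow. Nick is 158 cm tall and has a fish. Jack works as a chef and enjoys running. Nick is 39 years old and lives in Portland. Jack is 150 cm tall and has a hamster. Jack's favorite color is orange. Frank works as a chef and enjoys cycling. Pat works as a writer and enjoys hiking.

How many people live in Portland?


Count in Portland: 2

2


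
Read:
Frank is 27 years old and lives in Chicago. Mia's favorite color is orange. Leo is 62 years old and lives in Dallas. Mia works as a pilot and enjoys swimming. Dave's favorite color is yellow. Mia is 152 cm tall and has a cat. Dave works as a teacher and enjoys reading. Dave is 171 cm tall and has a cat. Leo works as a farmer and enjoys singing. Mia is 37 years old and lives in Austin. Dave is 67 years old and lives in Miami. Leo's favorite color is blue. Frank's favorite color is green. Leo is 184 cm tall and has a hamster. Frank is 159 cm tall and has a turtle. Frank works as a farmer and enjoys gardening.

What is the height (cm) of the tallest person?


Tallest: Leo at 184 cm

184


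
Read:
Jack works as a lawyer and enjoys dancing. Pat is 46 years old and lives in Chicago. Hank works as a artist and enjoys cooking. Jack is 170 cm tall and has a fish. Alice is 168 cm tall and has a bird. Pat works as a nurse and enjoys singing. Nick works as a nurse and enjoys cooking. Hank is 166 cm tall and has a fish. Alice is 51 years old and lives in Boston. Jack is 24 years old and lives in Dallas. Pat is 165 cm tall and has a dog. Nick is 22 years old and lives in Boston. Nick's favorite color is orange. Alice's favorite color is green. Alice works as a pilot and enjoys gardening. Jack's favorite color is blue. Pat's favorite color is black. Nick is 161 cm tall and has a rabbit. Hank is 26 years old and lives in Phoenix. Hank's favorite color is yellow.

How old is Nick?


Nick is 22 years old

22


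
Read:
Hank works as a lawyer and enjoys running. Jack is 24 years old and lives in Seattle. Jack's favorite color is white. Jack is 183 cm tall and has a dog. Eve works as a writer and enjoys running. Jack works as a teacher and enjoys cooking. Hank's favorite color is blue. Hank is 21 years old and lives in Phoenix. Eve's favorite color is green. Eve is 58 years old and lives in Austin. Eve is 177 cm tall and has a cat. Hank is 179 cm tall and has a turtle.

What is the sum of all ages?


24+58+21 = 103

103


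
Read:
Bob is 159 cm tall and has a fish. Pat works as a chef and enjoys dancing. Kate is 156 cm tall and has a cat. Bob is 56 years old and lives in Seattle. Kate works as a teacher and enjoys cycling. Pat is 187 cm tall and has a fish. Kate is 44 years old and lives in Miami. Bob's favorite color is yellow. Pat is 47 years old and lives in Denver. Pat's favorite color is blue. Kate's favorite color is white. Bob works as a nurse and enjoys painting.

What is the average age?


Sum=147, n=3, avg=49

49


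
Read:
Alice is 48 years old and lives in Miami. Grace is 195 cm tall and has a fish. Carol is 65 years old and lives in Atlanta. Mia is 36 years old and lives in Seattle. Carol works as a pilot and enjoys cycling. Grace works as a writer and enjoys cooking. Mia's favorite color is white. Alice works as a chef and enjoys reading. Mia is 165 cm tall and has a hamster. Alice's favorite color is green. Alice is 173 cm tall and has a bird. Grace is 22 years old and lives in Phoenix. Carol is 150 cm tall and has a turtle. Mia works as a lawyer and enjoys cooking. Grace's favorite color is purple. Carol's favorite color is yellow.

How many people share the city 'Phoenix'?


Count: 1

1


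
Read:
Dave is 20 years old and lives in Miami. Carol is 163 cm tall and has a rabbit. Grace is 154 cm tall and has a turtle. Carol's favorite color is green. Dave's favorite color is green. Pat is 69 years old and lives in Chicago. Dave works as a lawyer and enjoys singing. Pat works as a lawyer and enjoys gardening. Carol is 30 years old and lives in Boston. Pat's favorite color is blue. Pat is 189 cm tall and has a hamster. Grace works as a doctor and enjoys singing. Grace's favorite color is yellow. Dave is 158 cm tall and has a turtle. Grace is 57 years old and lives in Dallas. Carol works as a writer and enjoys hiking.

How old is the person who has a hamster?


Person with hamster is Pat, age 69

69


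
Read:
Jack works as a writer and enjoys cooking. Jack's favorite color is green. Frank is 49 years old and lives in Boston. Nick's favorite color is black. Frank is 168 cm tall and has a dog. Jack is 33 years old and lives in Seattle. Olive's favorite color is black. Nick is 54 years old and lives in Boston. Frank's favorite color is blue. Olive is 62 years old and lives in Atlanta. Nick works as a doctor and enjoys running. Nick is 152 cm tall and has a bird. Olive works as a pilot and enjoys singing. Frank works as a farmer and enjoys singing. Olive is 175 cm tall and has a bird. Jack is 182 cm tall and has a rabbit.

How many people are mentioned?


People: Olive, Nick, Jack, Frank. Count = 4

4


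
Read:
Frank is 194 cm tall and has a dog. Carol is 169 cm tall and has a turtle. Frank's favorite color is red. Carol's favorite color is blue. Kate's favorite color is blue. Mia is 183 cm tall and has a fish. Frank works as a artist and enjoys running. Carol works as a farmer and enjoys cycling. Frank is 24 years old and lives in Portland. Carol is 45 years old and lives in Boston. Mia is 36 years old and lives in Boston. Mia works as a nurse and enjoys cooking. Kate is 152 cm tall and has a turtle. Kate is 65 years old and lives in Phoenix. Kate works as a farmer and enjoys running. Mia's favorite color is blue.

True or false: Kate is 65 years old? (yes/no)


Kate is actually 65. yes

yes


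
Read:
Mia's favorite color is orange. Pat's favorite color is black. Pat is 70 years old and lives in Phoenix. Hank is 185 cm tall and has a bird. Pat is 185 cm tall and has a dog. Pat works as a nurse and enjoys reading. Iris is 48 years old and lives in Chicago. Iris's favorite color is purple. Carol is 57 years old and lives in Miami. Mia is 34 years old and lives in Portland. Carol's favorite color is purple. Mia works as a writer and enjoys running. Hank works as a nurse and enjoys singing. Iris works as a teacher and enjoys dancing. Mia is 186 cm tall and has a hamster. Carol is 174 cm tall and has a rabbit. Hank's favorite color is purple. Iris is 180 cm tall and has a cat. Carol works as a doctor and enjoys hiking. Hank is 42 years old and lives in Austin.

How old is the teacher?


The teacher is Iris, age 48

48


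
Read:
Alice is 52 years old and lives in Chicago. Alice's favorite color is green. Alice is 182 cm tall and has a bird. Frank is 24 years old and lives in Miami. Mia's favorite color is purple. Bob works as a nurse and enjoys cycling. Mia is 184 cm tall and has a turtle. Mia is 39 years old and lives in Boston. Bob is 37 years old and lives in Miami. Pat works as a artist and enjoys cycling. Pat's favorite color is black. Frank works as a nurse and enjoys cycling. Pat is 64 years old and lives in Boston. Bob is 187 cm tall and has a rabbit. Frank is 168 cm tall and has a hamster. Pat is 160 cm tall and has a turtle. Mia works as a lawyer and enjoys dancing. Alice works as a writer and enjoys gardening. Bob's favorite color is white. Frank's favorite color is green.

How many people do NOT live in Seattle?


Not in Seattle: 5

5


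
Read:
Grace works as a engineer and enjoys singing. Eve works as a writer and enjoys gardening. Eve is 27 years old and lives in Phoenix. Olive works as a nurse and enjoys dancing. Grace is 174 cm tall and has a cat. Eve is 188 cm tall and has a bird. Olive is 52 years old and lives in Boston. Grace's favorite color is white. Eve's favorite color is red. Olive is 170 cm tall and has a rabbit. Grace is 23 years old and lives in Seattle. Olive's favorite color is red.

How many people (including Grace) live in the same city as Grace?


Grace lives in Seattle. Count = 1

1


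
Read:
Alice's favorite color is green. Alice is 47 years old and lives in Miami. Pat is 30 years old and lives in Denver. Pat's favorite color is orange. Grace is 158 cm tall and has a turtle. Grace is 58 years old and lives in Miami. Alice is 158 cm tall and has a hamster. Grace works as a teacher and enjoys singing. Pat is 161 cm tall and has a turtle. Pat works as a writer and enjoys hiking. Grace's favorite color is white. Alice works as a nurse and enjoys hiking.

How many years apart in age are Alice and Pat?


47 vs 30, diff = 17

17


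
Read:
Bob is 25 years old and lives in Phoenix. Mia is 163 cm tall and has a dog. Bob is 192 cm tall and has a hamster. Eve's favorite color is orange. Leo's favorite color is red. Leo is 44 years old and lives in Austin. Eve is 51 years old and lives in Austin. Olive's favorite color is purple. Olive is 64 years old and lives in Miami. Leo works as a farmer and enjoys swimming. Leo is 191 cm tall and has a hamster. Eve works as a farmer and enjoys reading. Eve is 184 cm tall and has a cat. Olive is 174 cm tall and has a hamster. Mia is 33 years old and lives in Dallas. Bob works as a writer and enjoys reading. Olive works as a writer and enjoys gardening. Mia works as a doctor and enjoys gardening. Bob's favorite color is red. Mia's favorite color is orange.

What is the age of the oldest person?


Oldest: Olive at 64

64


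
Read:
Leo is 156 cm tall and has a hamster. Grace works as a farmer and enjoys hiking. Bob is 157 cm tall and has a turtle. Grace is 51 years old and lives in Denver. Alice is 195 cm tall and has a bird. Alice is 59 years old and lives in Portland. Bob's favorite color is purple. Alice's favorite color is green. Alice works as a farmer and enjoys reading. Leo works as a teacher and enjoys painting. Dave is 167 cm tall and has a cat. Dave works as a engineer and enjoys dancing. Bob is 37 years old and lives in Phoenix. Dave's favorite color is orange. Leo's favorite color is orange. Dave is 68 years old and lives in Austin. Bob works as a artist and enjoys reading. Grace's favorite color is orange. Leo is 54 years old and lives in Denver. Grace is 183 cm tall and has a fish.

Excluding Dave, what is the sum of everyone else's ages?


Sum (excluding Dave): 201

201


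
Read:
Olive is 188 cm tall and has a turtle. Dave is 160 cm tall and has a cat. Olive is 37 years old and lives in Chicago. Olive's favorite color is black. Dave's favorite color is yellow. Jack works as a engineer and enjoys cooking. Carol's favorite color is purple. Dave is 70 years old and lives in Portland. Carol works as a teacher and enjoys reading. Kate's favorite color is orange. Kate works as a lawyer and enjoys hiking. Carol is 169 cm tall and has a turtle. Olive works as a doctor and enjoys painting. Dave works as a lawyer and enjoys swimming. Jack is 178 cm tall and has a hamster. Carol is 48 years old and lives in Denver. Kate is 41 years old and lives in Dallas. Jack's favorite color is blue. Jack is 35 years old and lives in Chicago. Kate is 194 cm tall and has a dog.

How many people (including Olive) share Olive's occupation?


Olive is a doctor. Count = 1

1


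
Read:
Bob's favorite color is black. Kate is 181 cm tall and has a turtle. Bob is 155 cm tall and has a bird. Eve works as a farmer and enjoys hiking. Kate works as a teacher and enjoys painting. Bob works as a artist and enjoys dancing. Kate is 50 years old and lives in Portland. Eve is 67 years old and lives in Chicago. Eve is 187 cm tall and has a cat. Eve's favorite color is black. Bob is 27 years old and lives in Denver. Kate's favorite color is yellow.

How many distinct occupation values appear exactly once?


Unique occupation values: 3

3


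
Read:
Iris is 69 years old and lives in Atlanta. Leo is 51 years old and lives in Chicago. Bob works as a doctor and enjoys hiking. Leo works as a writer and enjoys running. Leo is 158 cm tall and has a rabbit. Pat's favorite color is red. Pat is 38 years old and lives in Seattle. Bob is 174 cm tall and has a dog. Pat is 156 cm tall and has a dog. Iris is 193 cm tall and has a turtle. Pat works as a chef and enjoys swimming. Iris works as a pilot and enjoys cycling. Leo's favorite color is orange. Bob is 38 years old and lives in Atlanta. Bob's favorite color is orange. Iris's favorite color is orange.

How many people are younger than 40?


Filter: 2

2


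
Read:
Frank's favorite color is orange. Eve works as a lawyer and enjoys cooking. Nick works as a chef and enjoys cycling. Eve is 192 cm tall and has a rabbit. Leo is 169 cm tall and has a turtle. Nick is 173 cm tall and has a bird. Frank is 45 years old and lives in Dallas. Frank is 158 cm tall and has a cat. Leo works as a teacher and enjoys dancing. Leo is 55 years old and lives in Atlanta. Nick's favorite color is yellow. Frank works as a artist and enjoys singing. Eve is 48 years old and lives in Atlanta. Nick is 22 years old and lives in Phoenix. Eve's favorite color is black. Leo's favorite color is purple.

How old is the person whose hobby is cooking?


Person with hobby=cooking is Eve, age 48

48


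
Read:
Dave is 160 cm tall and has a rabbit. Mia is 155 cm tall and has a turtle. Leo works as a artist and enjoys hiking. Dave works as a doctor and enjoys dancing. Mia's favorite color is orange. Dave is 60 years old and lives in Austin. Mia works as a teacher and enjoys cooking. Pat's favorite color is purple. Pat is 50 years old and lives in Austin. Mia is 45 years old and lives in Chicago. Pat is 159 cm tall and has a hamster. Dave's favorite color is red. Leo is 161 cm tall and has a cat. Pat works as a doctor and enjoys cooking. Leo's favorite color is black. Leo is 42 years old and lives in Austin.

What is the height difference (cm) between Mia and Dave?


|155 - 160| = 5

5


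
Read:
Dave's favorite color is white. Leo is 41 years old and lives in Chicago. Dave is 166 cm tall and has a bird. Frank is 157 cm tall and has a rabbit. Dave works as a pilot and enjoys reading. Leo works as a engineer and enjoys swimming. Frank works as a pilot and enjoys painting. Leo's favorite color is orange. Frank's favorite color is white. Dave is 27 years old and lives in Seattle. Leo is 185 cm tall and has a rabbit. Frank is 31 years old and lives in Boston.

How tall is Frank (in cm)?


Frank is 157 cm tall

157


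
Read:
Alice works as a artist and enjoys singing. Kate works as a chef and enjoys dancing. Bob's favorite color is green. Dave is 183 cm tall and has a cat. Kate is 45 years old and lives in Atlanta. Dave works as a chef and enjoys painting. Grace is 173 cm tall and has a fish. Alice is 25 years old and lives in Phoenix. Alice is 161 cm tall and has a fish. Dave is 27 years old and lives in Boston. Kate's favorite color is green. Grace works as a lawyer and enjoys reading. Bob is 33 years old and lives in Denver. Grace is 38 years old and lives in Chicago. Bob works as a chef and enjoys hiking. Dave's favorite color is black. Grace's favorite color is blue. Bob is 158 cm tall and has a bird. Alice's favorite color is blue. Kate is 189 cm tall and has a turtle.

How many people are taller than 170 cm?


Taller than 170: 3

3


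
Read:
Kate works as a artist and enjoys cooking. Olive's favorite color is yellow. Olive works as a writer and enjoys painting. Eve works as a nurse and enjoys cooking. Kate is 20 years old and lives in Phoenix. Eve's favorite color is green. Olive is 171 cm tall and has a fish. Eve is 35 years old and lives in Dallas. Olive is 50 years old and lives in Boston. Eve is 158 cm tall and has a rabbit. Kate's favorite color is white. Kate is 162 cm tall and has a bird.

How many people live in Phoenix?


Count in Phoenix: 1

1


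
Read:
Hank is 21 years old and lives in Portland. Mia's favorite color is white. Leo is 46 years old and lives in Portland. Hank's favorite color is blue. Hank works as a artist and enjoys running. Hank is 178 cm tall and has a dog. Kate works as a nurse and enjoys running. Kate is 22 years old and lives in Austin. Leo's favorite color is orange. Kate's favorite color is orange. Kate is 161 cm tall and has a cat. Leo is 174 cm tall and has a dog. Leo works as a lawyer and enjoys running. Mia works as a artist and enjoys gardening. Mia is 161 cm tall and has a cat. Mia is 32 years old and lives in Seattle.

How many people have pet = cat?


Count: 2

2


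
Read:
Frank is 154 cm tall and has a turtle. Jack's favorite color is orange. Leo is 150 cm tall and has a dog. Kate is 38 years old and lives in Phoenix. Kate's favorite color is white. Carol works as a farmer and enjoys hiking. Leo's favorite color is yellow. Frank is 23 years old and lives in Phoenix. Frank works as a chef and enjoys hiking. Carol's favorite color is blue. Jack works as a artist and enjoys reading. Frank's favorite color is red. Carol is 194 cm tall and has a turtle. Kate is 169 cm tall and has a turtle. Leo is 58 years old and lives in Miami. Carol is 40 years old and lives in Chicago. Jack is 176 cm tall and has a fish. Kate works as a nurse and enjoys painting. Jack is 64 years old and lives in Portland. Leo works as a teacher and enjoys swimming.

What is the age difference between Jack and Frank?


|64 - 23| = 41

41
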